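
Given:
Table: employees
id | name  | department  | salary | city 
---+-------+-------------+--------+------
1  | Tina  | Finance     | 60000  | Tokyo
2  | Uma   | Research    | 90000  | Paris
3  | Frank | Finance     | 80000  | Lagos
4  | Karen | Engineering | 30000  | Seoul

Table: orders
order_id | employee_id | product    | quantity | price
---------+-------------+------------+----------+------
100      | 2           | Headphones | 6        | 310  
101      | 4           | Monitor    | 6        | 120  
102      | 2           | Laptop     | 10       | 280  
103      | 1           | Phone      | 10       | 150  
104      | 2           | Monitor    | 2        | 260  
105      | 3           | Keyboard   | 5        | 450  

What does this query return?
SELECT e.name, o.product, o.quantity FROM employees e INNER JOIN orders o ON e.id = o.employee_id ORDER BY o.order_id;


Joining employees.id = orders.employee_id:
  employee Uma (id=2) -> order Headphones
  employee Karen (id=4) -> order Monitor
  employee Uma (id=2) -> order Laptop
  employee Tina (id=1) -> order Phone
  employee Uma (id=2) -> order Monitor
  employee Frank (id=3) -> order Keyboard


6 rows:
Uma, Headphones, 6
Karen, Monitor, 6
Uma, Laptop, 10
Tina, Phone, 10
Uma, Monitor, 2
Frank, Keyboard, 5


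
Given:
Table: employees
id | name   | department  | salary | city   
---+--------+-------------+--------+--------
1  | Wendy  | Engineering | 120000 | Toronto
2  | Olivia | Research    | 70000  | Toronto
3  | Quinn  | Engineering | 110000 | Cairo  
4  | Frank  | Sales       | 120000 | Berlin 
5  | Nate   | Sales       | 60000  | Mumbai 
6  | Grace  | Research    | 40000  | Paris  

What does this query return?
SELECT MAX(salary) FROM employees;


Salaries: 120000, 70000, 110000, 120000, 60000, 40000
MAX = 120000

120000


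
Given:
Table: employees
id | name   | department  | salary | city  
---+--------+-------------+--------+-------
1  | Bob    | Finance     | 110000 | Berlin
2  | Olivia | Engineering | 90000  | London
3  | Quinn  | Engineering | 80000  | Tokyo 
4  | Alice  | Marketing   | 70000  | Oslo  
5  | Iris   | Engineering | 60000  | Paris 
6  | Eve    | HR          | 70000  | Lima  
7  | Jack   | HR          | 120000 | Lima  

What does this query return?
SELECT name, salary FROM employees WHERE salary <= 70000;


Filtering: salary <= 70000
Matching: 3 rows

3 rows:
Alice, 70000
Iris, 60000
Eve, 70000


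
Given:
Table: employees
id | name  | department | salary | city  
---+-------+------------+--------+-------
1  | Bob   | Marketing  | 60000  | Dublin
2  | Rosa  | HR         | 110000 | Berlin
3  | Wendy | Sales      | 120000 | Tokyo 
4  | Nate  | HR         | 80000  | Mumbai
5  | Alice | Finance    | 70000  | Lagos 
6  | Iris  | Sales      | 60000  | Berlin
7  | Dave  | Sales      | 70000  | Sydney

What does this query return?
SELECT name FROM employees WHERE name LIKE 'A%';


LIKE 'A%' matches names starting with 'A'
Matching: 1

1 rows:
Alice


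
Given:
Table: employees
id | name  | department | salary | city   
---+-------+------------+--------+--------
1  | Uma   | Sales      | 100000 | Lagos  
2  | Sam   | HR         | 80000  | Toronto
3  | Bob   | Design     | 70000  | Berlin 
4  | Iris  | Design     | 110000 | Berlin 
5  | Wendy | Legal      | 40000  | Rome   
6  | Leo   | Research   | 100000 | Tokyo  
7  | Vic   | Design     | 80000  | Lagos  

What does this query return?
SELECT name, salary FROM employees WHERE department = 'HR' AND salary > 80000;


Filtering: department = 'HR' AND salary > 80000
Matching: 0 rows

Empty result set (0 rows)


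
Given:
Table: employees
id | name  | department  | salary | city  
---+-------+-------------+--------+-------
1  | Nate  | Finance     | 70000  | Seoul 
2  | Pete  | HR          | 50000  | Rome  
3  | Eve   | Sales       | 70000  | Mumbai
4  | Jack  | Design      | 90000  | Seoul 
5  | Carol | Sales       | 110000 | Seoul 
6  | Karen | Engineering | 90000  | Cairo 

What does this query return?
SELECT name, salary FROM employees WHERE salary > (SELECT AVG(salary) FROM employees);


Subquery: AVG(salary) = 80000.0
Filtering: salary > 80000.0
  Jack (90000) -> MATCH
  Carol (110000) -> MATCH
  Karen (90000) -> MATCH


3 rows:
Jack, 90000
Carol, 110000
Karen, 90000


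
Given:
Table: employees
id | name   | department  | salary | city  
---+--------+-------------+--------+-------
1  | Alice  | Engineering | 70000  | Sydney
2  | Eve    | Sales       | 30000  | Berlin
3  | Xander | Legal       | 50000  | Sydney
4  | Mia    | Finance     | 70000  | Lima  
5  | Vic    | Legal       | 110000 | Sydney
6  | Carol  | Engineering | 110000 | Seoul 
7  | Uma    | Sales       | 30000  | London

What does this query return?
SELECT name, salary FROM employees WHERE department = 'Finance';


Filtering: department = 'Finance'
Matching rows: 1

1 rows:
Mia, 70000


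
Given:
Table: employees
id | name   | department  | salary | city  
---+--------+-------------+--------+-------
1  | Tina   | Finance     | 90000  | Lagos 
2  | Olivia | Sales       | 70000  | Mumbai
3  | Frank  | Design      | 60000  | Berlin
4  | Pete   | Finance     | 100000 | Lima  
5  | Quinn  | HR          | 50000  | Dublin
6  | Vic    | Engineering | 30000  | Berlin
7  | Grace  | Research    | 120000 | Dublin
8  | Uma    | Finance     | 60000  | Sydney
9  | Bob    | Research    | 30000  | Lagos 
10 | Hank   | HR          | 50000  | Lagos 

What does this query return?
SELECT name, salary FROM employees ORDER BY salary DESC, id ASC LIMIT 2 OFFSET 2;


Sort by salary DESC (id ASC tiebreak), then skip 2 and take 2
Rows 3 through 4

2 rows:
Tina, 90000
Olivia, 70000


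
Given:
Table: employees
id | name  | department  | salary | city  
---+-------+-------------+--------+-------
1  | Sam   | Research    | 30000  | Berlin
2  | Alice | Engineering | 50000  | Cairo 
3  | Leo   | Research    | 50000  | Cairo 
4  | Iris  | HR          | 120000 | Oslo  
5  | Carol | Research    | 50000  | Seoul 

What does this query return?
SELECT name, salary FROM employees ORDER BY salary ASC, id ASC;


Sorting by salary ASC, then id ASC for ties

5 rows:
Sam, 30000
Alice, 50000
Leo, 50000
Carol, 50000
Iris, 120000


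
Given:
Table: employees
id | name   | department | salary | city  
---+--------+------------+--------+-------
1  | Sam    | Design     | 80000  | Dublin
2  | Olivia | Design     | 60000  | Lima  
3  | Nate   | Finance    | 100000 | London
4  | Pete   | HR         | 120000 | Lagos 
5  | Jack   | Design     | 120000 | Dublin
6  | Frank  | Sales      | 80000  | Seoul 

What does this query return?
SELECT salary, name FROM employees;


Projecting columns: salary, name

6 rows:
80000, Sam
60000, Olivia
100000, Nate
120000, Pete
120000, Jack
80000, Frank


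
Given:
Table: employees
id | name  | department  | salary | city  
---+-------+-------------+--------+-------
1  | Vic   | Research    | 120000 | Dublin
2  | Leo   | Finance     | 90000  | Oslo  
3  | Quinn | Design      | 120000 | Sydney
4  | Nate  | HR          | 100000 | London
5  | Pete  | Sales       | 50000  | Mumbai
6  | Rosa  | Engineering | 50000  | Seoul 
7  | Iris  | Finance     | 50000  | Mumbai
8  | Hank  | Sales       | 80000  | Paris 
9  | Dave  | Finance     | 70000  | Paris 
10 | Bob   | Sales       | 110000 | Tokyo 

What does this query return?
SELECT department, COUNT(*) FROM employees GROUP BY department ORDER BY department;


Assigning each row to its department group:
  Vic -> Research
  Leo -> Finance
  Quinn -> Design
  Nate -> HR
  Pete -> Sales
  Rosa -> Engineering
  Iris -> Finance
  Hank -> Sales
  Dave -> Finance
  Bob -> Sales


6 groups:
Design, 1
Engineering, 1
Finance, 3
HR, 1
Research, 1
Sales, 3


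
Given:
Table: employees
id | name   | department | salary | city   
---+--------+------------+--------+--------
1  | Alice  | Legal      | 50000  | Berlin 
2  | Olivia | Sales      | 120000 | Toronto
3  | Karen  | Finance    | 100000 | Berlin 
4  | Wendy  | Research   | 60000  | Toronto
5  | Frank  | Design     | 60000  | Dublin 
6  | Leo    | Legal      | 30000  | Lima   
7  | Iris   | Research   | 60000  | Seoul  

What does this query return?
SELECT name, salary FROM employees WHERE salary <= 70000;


Filtering: salary <= 70000
Matching: 5 rows

5 rows:
Alice, 50000
Wendy, 60000
Frank, 60000
Leo, 30000
Iris, 60000


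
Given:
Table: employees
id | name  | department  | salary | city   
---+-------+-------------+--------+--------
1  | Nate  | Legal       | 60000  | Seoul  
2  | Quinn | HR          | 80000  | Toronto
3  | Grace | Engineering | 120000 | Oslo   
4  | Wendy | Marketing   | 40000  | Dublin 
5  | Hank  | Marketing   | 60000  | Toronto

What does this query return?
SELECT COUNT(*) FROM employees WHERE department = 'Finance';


Counting rows where department = 'Finance'


0


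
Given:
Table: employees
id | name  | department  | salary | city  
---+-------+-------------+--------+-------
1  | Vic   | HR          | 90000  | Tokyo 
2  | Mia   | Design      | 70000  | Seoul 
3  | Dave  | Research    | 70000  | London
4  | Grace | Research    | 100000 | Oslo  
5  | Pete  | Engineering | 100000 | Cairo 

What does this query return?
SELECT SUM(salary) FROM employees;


SUM(salary) = 90000 + 70000 + 70000 + 100000 + 100000 = 430000

430000


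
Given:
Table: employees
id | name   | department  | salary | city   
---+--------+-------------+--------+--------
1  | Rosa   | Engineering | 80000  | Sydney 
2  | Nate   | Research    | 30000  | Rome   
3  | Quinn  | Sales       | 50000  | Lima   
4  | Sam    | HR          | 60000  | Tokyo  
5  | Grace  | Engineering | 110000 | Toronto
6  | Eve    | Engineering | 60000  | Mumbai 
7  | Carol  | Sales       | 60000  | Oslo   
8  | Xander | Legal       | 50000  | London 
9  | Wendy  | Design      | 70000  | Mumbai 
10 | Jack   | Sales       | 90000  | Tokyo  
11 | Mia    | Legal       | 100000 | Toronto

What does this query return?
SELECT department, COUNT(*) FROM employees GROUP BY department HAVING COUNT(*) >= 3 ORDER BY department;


Groups with count >= 3:
  Engineering: 3 -> PASS
  Sales: 3 -> PASS
  Design: 1 -> filtered out
  HR: 1 -> filtered out
  Legal: 2 -> filtered out
  Research: 1 -> filtered out


2 groups:
Engineering, 3
Sales, 3


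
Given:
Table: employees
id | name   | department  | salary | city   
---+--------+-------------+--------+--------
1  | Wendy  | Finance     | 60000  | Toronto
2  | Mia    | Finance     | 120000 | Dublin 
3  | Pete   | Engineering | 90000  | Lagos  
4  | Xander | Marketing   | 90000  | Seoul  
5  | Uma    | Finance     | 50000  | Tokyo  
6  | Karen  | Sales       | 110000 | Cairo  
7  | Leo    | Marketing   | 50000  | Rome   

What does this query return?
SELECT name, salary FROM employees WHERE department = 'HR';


Filtering: department = 'HR'
Matching rows: 0

Empty result set (0 rows)


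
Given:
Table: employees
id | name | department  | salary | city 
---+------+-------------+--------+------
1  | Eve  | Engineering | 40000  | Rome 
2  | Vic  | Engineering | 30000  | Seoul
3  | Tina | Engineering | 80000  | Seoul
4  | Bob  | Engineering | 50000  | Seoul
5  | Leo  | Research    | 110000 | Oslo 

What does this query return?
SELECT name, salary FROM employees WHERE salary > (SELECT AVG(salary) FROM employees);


Subquery: AVG(salary) = 62000.0
Filtering: salary > 62000.0
  Tina (80000) -> MATCH
  Leo (110000) -> MATCH


2 rows:
Tina, 80000
Leo, 110000


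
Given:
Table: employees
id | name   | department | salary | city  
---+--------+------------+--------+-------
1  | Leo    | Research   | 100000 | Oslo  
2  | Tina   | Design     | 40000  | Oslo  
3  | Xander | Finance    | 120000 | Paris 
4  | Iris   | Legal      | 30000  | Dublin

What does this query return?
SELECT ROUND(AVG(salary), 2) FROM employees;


SUM(salary) = 290000
COUNT = 4
ROUND(AVG, 2) = ROUND(290000 / 4, 2) = 72500.0

72500.0


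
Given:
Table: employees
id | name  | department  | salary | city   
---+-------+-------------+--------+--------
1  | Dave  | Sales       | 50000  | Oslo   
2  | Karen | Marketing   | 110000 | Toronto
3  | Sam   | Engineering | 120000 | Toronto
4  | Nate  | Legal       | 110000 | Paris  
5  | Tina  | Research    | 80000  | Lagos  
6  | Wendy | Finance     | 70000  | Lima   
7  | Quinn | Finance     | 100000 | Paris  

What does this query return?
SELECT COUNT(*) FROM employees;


COUNT(*) counts all rows

7


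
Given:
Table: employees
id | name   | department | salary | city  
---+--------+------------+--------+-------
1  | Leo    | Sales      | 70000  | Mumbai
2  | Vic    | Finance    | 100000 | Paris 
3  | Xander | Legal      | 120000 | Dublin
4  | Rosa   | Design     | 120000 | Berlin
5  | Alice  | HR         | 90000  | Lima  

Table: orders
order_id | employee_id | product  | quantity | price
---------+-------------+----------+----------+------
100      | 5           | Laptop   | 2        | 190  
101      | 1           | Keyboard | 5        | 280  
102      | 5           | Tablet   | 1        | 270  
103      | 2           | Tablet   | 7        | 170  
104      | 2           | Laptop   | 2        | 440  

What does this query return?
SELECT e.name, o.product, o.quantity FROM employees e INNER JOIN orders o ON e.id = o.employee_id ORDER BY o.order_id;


Joining employees.id = orders.employee_id:
  employee Alice (id=5) -> order Laptop
  employee Leo (id=1) -> order Keyboard
  employee Alice (id=5) -> order Tablet
  employee Vic (id=2) -> order Tablet
  employee Vic (id=2) -> order Laptop


5 rows:
Alice, Laptop, 2
Leo, Keyboard, 5
Alice, Tablet, 1
Vic, Tablet, 7
Vic, Laptop, 2


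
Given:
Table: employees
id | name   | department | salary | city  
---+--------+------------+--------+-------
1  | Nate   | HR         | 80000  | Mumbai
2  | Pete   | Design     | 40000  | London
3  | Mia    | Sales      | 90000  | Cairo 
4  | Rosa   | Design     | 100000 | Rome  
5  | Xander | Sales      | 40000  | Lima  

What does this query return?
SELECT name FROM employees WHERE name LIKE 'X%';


LIKE 'X%' matches names starting with 'X'
Matching: 1

1 rows:
Xander


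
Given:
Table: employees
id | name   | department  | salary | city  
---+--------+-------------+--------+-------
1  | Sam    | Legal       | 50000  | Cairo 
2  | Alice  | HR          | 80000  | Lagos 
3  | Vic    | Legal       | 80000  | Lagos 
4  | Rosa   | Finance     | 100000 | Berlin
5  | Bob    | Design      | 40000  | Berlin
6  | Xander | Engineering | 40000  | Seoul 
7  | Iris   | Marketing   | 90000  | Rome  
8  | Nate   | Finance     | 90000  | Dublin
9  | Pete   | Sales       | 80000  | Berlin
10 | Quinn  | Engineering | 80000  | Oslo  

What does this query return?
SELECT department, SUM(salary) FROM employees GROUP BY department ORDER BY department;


Summing salary within each department:
  Design: 40000 = 40000
  Engineering: 40000 + 80000 = 120000
  Finance: 100000 + 90000 = 190000
  HR: 80000 = 80000
  Legal: 50000 + 80000 = 130000
  Marketing: 90000 = 90000
  Sales: 80000 = 80000


7 groups:
Design, 40000
Engineering, 120000
Finance, 190000
HR, 80000
Legal, 130000
Marketing, 90000
Sales, 80000


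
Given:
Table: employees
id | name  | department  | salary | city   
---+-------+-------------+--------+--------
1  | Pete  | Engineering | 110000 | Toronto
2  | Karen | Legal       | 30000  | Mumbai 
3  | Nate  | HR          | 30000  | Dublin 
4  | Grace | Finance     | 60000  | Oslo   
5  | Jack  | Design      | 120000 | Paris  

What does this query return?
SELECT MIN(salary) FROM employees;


Salaries: 110000, 30000, 30000, 60000, 120000
MIN = 30000

30000


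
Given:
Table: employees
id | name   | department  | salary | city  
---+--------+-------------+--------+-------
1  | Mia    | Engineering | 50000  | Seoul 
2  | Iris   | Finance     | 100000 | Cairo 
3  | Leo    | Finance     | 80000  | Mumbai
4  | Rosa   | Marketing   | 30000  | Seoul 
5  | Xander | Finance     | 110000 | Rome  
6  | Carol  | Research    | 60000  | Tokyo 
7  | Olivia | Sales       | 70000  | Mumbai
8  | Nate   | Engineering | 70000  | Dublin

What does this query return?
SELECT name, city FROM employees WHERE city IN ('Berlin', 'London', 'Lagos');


Filtering: city IN ('Berlin', 'London', 'Lagos')
Matching: 0 rows

Empty result set (0 rows)


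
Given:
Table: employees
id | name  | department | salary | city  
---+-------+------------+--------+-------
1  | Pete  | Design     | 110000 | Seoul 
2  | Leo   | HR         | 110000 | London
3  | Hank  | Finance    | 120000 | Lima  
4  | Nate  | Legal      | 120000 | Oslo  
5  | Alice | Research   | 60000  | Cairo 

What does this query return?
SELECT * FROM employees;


SELECT * returns all 5 rows with all columns

5 rows:
1, Pete, Design, 110000, Seoul
2, Leo, HR, 110000, London
3, Hank, Finance, 120000, Lima
4, Nate, Legal, 120000, Oslo
5, Alice, Research, 60000, Cairo


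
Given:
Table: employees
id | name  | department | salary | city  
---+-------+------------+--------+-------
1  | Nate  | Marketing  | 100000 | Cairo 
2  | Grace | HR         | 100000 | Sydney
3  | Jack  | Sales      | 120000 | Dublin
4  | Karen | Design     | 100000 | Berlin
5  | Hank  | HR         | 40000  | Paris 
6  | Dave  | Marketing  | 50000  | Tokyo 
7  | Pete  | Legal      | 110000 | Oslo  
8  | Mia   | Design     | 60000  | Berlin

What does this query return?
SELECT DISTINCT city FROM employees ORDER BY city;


All 'city' values (row order): Cairo, Sydney, Dublin, Berlin, Paris, Tokyo, Oslo, Berlin
Removing duplicates leaves 7 unique value(s).

7 values:
Berlin
Cairo
Dublin
Oslo
Paris
Sydney
Tokyo


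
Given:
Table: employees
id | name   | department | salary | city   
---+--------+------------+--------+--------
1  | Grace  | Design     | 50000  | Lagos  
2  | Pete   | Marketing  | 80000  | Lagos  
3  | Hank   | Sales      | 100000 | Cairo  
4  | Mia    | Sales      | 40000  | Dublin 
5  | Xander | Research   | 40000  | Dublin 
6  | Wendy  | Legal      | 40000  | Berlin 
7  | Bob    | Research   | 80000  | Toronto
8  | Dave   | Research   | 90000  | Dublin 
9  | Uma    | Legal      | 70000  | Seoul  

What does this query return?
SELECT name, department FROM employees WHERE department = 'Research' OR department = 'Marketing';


Filtering: department = 'Research' OR 'Marketing'
Matching: 4 rows

4 rows:
Pete, Marketing
Xander, Research
Bob, Research
Dave, Research


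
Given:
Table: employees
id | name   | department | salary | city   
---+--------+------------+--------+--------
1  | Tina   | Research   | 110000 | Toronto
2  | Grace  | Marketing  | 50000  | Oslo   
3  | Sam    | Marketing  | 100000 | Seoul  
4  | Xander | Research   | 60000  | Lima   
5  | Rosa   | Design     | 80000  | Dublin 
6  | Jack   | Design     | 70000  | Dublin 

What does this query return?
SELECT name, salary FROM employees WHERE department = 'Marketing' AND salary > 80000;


Filtering: department = 'Marketing' AND salary > 80000
Matching: 1 rows

1 rows:
Sam, 100000


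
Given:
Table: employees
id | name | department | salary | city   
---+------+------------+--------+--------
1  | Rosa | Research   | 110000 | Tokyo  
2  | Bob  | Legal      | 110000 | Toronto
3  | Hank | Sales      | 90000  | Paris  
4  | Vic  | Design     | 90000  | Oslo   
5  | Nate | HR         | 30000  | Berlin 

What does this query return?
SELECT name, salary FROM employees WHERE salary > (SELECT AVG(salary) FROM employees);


Subquery: AVG(salary) = 86000.0
Filtering: salary > 86000.0
  Rosa (110000) -> MATCH
  Bob (110000) -> MATCH
  Hank (90000) -> MATCH
  Vic (90000) -> MATCH


4 rows:
Rosa, 110000
Bob, 110000
Hank, 90000
Vic, 90000


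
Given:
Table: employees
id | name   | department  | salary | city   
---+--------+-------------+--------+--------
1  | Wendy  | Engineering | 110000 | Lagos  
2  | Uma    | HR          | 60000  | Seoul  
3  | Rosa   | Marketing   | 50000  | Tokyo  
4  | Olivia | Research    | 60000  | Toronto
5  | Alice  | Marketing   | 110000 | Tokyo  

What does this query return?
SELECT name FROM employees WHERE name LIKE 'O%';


LIKE 'O%' matches names starting with 'O'
Matching: 1

1 rows:
Olivia


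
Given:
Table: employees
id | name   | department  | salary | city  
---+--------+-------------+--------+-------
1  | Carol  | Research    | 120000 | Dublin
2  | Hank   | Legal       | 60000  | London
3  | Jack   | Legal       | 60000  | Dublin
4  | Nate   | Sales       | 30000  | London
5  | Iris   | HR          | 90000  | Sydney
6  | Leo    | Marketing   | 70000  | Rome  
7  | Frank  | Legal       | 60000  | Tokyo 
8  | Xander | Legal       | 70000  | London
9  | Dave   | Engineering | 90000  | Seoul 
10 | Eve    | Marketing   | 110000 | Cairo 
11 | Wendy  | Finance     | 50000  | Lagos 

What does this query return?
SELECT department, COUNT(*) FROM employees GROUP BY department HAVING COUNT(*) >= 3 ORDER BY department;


Groups with count >= 3:
  Legal: 4 -> PASS
  Engineering: 1 -> filtered out
  Finance: 1 -> filtered out
  HR: 1 -> filtered out
  Marketing: 2 -> filtered out
  Research: 1 -> filtered out
  Sales: 1 -> filtered out


1 groups:
Legal, 4


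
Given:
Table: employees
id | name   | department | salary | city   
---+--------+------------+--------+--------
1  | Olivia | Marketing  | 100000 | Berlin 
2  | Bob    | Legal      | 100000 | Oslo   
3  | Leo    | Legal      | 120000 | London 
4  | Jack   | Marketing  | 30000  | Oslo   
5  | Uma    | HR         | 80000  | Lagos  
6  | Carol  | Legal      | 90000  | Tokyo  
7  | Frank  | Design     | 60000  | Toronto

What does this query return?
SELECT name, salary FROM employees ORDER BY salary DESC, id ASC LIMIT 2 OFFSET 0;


Sort by salary DESC (id ASC tiebreak), then skip 0 and take 2
Rows 1 through 2

2 rows:
Leo, 120000
Olivia, 100000


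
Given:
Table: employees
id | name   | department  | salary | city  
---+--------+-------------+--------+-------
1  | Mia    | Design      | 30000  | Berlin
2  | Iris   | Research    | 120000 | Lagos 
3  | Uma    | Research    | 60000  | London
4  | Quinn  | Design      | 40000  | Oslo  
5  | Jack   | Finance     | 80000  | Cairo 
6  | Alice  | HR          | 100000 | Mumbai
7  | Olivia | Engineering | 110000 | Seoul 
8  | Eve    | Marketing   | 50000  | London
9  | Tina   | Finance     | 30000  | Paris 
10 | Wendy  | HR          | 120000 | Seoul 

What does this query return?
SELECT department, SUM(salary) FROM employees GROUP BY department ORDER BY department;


Summing salary within each department:
  Design: 30000 + 40000 = 70000
  Engineering: 110000 = 110000
  Finance: 80000 + 30000 = 110000
  HR: 100000 + 120000 = 220000
  Marketing: 50000 = 50000
  Research: 120000 + 60000 = 180000


6 groups:
Design, 70000
Engineering, 110000
Finance, 110000
HR, 220000
Marketing, 50000
Research, 180000


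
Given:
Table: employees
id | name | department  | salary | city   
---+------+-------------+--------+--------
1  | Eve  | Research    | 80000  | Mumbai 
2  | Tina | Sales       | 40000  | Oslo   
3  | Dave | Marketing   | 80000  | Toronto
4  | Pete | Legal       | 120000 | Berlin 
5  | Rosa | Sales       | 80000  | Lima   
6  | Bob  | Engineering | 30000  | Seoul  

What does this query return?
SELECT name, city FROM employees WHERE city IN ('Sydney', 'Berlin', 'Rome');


Filtering: city IN ('Sydney', 'Berlin', 'Rome')
Matching: 1 rows

1 rows:
Pete, Berlin


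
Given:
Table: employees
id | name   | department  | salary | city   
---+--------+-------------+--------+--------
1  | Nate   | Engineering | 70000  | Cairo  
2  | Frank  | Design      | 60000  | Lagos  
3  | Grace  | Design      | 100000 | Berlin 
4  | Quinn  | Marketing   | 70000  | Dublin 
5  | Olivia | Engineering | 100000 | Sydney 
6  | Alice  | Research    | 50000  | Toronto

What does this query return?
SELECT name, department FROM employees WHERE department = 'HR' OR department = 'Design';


Filtering: department = 'HR' OR 'Design'
Matching: 2 rows

2 rows:
Frank, Design
Grace, Design


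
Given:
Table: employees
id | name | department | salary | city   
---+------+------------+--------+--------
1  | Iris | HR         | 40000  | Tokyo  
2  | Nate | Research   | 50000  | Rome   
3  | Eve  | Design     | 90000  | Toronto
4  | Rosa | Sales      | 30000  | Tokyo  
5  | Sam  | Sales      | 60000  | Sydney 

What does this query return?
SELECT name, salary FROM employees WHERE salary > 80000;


Filtering: salary > 80000
Matching: 1 rows

1 rows:
Eve, 90000


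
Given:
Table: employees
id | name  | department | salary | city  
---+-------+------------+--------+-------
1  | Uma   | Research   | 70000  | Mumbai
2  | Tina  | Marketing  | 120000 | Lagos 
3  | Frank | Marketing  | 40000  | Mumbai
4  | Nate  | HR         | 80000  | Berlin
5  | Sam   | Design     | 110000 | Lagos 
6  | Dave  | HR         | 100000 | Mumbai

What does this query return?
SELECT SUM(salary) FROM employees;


SUM(salary) = 70000 + 120000 + 40000 + 80000 + 110000 + 100000 = 520000

520000


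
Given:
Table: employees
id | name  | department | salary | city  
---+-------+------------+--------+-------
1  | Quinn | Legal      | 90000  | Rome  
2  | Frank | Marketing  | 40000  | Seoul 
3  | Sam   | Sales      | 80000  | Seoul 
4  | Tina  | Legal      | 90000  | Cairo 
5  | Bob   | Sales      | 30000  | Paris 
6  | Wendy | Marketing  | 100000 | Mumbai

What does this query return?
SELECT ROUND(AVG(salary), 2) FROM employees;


SUM(salary) = 430000
COUNT = 6
ROUND(AVG, 2) = ROUND(430000 / 6, 2) = 71666.67

71666.67


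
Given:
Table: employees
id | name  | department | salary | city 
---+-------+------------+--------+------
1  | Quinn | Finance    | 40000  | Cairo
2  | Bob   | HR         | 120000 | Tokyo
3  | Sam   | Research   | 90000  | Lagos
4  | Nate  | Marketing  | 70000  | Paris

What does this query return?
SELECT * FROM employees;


SELECT * returns all 4 rows with all columns

4 rows:
1, Quinn, Finance, 40000, Cairo
2, Bob, HR, 120000, Tokyo
3, Sam, Research, 90000, Lagos
4, Nate, Marketing, 70000, Paris


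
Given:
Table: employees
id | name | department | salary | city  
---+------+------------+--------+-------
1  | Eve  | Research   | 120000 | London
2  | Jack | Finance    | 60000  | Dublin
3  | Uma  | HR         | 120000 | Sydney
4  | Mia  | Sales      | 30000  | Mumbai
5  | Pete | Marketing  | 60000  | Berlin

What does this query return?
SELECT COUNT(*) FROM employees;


COUNT(*) counts all rows

5


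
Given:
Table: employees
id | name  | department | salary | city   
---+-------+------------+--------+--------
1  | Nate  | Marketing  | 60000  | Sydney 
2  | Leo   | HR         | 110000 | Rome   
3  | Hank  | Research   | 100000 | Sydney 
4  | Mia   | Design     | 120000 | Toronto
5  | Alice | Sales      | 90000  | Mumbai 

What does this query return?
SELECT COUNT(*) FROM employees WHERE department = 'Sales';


Counting rows where department = 'Sales'
  Alice -> MATCH


1


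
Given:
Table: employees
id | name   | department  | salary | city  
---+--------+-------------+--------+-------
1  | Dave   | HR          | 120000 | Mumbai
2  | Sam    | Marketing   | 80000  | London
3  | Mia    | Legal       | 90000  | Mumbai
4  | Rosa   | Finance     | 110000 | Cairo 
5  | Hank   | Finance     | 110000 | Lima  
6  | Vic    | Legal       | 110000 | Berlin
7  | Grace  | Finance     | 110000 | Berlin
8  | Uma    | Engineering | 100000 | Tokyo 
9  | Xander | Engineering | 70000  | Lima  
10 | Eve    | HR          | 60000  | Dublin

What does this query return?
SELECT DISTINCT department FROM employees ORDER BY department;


All 'department' values (row order): HR, Marketing, Legal, Finance, Finance, Legal, Finance, Engineering, Engineering, HR
Removing duplicates leaves 5 unique value(s).

5 values:
Engineering
Finance
HR
Legal
Marketing


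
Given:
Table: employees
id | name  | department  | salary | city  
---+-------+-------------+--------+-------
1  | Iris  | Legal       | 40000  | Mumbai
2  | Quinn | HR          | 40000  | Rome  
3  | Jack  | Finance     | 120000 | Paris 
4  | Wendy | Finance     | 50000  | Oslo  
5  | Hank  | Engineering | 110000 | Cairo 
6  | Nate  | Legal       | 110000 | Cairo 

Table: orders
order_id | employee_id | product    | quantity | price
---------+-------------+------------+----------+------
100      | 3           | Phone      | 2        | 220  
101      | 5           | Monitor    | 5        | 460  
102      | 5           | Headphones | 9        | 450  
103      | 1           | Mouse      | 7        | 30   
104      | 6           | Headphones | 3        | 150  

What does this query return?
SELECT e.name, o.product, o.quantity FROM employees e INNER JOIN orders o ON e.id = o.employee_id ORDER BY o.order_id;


Joining employees.id = orders.employee_id:
  employee Jack (id=3) -> order Phone
  employee Hank (id=5) -> order Monitor
  employee Hank (id=5) -> order Headphones
  employee Iris (id=1) -> order Mouse
  employee Nate (id=6) -> order Headphones


5 rows:
Jack, Phone, 2
Hank, Monitor, 5
Hank, Headphones, 9
Iris, Mouse, 7
Nate, Headphones, 3


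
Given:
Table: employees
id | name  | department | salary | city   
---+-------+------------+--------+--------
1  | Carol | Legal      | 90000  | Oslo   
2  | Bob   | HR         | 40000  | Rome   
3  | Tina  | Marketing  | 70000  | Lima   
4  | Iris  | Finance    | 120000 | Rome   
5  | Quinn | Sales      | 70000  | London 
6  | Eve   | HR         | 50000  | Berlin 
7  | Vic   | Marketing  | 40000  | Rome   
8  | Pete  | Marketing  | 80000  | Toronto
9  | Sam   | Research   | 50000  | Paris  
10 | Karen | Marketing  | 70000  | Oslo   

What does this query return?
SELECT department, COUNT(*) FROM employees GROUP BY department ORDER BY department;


Assigning each row to its department group:
  Carol -> Legal
  Bob -> HR
  Tina -> Marketing
  Iris -> Finance
  Quinn -> Sales
  Eve -> HR
  Vic -> Marketing
  Pete -> Marketing
  Sam -> Research
  Karen -> Marketing


6 groups:
Finance, 1
HR, 2
Legal, 1
Marketing, 4
Research, 1
Sales, 1


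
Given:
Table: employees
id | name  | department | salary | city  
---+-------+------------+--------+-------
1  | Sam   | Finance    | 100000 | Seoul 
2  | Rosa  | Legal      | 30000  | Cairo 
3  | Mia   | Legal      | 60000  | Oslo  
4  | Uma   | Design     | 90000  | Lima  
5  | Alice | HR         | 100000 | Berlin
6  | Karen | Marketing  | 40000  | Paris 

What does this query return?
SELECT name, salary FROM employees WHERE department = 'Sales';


Filtering: department = 'Sales'
Matching rows: 0

Empty result set (0 rows)


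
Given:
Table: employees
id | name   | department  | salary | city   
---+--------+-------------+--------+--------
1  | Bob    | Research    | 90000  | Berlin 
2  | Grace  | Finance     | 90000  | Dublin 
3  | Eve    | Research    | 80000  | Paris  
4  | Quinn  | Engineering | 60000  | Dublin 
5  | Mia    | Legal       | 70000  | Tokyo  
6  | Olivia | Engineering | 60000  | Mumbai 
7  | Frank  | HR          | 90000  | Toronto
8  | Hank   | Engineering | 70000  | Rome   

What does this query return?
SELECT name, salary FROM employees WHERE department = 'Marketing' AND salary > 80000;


Filtering: department = 'Marketing' AND salary > 80000
Matching: 0 rows

Empty result set (0 rows)


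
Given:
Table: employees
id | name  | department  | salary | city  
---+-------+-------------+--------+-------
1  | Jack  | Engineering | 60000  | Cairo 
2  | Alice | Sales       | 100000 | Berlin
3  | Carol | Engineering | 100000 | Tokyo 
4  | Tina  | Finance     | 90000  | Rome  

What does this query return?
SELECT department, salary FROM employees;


Projecting columns: department, salary

4 rows:
Engineering, 60000
Sales, 100000
Engineering, 100000
Finance, 90000


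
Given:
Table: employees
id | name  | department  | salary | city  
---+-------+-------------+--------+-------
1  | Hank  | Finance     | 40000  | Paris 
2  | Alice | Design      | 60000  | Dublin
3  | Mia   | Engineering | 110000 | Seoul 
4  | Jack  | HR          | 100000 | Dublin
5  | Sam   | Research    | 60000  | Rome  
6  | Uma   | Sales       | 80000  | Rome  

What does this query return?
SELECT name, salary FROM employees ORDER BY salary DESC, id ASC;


Sorting by salary DESC, then id ASC for ties

6 rows:
Mia, 110000
Jack, 100000
Uma, 80000
Alice, 60000
Sam, 60000
Hank, 40000


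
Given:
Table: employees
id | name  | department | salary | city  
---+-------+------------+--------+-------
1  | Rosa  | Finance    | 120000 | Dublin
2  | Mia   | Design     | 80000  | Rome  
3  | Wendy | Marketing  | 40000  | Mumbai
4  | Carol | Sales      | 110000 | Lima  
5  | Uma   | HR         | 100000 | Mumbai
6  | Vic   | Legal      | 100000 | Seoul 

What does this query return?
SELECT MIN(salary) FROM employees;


Salaries: 120000, 80000, 40000, 110000, 100000, 100000
MIN = 40000

40000


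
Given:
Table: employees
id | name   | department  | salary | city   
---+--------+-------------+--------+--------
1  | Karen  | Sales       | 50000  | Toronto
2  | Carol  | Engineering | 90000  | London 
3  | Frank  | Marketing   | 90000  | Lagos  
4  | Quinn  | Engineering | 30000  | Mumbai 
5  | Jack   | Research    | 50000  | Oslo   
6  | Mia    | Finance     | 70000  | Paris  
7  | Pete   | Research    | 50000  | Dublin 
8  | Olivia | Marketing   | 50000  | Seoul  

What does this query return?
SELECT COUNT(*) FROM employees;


COUNT(*) counts all rows

8


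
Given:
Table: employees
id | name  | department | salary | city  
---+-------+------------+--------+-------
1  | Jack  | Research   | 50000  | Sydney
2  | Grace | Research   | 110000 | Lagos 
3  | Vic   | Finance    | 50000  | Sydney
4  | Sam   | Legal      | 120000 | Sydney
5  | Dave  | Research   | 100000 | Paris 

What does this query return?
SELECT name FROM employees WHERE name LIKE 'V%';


LIKE 'V%' matches names starting with 'V'
Matching: 1

1 rows:
Vic


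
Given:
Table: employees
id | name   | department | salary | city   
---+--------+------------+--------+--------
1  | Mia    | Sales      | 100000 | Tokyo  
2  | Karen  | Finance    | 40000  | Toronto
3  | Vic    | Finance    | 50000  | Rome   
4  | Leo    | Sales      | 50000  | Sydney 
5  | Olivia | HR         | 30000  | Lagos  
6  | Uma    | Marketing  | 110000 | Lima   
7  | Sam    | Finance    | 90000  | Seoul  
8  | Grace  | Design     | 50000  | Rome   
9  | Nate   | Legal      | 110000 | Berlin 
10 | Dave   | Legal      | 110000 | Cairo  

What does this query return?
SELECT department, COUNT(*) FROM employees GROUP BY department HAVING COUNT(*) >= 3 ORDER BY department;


Groups with count >= 3:
  Finance: 3 -> PASS
  Design: 1 -> filtered out
  HR: 1 -> filtered out
  Legal: 2 -> filtered out
  Marketing: 1 -> filtered out
  Sales: 2 -> filtered out


1 groups:
Finance, 3


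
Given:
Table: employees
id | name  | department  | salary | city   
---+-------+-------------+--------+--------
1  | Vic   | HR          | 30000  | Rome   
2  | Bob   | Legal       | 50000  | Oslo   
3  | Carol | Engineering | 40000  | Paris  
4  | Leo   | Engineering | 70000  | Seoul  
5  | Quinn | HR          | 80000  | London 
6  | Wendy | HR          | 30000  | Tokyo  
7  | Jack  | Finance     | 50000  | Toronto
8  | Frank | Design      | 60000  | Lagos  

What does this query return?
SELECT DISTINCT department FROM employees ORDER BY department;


All 'department' values (row order): HR, Legal, Engineering, Engineering, HR, HR, Finance, Design
Removing duplicates leaves 5 unique value(s).

5 values:
Design
Engineering
Finance
HR
Legal


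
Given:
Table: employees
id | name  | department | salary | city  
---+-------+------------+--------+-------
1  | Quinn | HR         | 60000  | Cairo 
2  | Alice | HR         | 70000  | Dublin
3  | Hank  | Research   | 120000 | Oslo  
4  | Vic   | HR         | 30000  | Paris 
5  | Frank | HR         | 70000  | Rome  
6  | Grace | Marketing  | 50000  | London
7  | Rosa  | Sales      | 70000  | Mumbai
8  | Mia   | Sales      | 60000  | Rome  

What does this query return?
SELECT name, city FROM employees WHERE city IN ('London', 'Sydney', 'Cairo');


Filtering: city IN ('London', 'Sydney', 'Cairo')
Matching: 2 rows

2 rows:
Quinn, Cairo
Grace, London


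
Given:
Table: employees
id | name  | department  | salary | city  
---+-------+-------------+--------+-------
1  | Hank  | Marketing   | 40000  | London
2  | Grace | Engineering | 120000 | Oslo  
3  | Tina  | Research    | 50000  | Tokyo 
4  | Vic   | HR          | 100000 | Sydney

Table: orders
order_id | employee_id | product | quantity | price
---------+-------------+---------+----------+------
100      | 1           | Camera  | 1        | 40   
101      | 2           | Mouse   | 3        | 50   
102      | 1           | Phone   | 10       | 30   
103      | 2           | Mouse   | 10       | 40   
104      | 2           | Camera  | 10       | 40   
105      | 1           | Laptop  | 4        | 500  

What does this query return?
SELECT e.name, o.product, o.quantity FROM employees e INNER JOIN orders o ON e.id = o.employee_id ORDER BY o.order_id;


Joining employees.id = orders.employee_id:
  employee Hank (id=1) -> order Camera
  employee Grace (id=2) -> order Mouse
  employee Hank (id=1) -> order Phone
  employee Grace (id=2) -> order Mouse
  employee Grace (id=2) -> order Camera
  employee Hank (id=1) -> order Laptop


6 rows:
Hank, Camera, 1
Grace, Mouse, 3
Hank, Phone, 10
Grace, Mouse, 10
Grace, Camera, 10
Hank, Laptop, 4


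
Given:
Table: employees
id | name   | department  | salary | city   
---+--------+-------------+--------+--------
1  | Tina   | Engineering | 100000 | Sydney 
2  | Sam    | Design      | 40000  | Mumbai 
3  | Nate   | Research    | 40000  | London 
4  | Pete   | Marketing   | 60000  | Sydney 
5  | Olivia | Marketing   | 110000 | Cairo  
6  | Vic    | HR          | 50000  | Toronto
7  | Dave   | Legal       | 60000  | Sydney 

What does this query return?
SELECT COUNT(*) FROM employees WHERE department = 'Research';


Counting rows where department = 'Research'
  Nate -> MATCH


1


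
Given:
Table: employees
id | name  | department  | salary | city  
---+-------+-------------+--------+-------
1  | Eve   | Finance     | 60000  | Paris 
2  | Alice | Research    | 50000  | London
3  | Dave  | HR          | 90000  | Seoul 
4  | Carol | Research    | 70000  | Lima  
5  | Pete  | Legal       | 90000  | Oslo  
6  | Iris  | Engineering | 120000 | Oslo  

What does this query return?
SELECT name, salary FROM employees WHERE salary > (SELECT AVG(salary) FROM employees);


Subquery: AVG(salary) = 80000.0
Filtering: salary > 80000.0
  Dave (90000) -> MATCH
  Pete (90000) -> MATCH
  Iris (120000) -> MATCH


3 rows:
Dave, 90000
Pete, 90000
Iris, 120000


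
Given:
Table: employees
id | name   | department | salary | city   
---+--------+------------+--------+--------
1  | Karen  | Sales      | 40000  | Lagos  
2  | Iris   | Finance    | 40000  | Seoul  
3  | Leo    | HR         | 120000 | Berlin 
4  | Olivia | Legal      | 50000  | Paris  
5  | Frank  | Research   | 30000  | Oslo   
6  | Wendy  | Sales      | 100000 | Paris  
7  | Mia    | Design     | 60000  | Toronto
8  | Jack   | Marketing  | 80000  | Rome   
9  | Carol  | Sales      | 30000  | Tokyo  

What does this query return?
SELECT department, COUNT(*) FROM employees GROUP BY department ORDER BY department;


Assigning each row to its department group:
  Karen -> Sales
  Iris -> Finance
  Leo -> HR
  Olivia -> Legal
  Frank -> Research
  Wendy -> Sales
  Mia -> Design
  Jack -> Marketing
  Carol -> Sales


7 groups:
Design, 1
Finance, 1
HR, 1
Legal, 1
Marketing, 1
Research, 1
Sales, 3


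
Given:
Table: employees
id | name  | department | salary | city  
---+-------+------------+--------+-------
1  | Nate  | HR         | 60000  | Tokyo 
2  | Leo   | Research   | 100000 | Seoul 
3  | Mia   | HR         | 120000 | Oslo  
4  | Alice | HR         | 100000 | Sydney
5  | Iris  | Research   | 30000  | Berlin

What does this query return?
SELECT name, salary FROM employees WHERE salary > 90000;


Filtering: salary > 90000
Matching: 3 rows

3 rows:
Leo, 100000
Mia, 120000
Alice, 100000


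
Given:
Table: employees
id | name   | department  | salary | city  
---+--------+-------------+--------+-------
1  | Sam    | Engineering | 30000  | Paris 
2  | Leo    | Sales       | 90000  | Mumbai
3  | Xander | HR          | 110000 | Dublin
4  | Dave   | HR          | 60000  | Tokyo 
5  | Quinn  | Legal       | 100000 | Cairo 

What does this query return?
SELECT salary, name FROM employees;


Projecting columns: salary, name

5 rows:
30000, Sam
90000, Leo
110000, Xander
60000, Dave
100000, Quinn
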